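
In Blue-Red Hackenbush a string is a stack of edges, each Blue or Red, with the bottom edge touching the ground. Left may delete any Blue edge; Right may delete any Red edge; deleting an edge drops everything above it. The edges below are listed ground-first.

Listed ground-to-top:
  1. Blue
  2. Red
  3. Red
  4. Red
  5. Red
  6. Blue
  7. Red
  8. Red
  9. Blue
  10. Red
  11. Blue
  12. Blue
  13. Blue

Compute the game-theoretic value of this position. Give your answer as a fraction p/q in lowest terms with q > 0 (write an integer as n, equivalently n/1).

Recurse on prefixes of the 13-edge string Blue Red Red Red Red Blue Red Red Blue Red Blue Blue Blue:
g(B) = { 0 | none } -> 1
g(BR) = { 0 | 1 } -> 1/2
g(BRR) = { 0 | 1/2,1 } -> 1/4
g(BRRR) = { 0 | 1/4,1/2,1 } -> 1/8
g(BRRRR) = { 0 | 1/8,1/4,1/2,1 } -> 1/16
g(BRRRRB) = { 0,1/16 | 1/8,1/4,1/2,1 } -> 3/32
g(BRRRRBR) = { 0,1/16 | 3/32,1/8,1/4,1/2,1 } -> 5/64
g(BRRRRBRR) = { 0,1/16 | 5/64,3/32,1/8,1/4,1/2,1 } -> 9/128
g(BRRRRBRRB) = { 0,1/16,9/128 | 5/64,3/32,1/8,1/4,1/2,1 } -> 19/256
g(BRRRRBRRBR) = { 0,1/16,9/128 | 19/256,5/64,3/32,1/8,1/4,1/2,1 } -> 37/512
g(BRRRRBRRBRB) = { 0,1/16,9/128,37/512 | 19/256,5/64,3/32,1/8,1/4,1/2,1 } -> 75/1024
g(BRRRRBRRBRBB) = { 0,1/16,9/128,37/512,75/1024 | 19/256,5/64,3/32,1/8,1/4,1/2,1 } -> 151/2048
g(BRRRRBRRBRBBB) = { 0,1/16,9/128,37/512,75/1024,151/2048 | 19/256,5/64,3/32,1/8,1/4,1/2,1 } -> 303/4096

303/4096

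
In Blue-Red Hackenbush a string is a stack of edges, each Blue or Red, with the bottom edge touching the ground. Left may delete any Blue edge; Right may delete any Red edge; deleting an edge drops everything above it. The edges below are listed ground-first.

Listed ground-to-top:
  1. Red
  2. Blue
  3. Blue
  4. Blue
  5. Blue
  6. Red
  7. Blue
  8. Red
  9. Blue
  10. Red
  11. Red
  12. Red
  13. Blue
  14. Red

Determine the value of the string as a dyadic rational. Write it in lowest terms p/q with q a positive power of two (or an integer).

step 1: add Red to get R; options L={ ∅ } R={ 0 } = -1
step 2: add Blue to get RB; options L={ -1 } R={ 0 } = -1/2
step 3: add Blue to get RBB; options L={ -1, -1/2 } R={ 0 } = -1/4
step 4: add Blue to get RBBB; options L={ -1, -1/2, -1/4 } R={ 0 } = -1/8
step 5: add Blue to get RBBBB; options L={ -1, -1/2, -1/4, -1/8 } R={ 0 } = -1/16
step 6: add Red to get RBBBBR; options L={ -1, -1/2, -1/4, -1/8 } R={ -1/16, 0 } = -3/32
step 7: add Blue to get RBBBBRB; options L={ -1, -1/2, -1/4, -1/8, -3/32 } R={ -1/16, 0 } = -5/64
step 8: add Red to get RBBBBRBR; options L={ -1, -1/2, -1/4, -1/8, -3/32 } R={ -5/64, -1/16, 0 } = -11/128
step 9: add Blue to get RBBBBRBRB; options L={ -1, -1/2, -1/4, -1/8, -3/32, -11/128 } R={ -5/64, -1/16, 0 } = -21/256
step 10: add Red to get RBBBBRBRBR; options L={ -1, -1/2, -1/4, -1/8, -3/32, -11/128 } R={ -21/256, -5/64, -1/16, 0 } = -43/512
step 11: add Red to get RBBBBRBRBRR; options L={ -1, -1/2, -1/4, -1/8, -3/32, -11/128 } R={ -43/512, -21/256, -5/64, -1/16, 0 } = -87/1024
step 12: add Red to get RBBBBRBRBRRR; options L={ -1, -1/2, -1/4, -1/8, -3/32, -11/128 } R={ -87/1024, -43/512, -21/256, -5/64, -1/16, 0 } = -175/2048
step 13: add Blue to get RBBBBRBRBRRRB; options L={ -1, -1/2, -1/4, -1/8, -3/32, -11/128, -175/2048 } R={ -87/1024, -43/512, -21/256, -5/64, -1/16, 0 } = -349/4096
step 14: add Red to get RBBBBRBRBRRRBR; options L={ -1, -1/2, -1/4, -1/8, -3/32, -11/128, -175/2048 } R={ -349/4096, -87/1024, -43/512, -21/256, -5/64, -1/16, 0 } = -699/8192

-699/8192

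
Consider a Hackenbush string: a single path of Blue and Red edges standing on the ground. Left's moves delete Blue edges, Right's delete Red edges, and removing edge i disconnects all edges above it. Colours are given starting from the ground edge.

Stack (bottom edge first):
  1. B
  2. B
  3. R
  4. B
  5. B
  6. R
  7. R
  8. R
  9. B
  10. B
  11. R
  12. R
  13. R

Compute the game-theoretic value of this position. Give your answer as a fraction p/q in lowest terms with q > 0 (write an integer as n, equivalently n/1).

step 1: add B to get B; options L={ 0 } R={ none } => 1
step 2: add B to get BB; options L={ 0, 1 } R={ none } => 2
step 3: add R to get BBR; options L={ 0, 1 } R={ 2 } => 3/2
step 4: add B to get BBRB; options L={ 0, 1, 3/2 } R={ 2 } => 7/4
step 5: add B to get BBRBB; options L={ 0, 1, 3/2, 7/4 } R={ 2 } => 15/8
step 6: add R to get BBRBBR; options L={ 0, 1, 3/2, 7/4 } R={ 15/8, 2 } => 29/16
step 7: add R to get BBRBBRR; options L={ 0, 1, 3/2, 7/4 } R={ 29/16, 15/8, 2 } => 57/32
step 8: add R to get BBRBBRRR; options L={ 0, 1, 3/2, 7/4 } R={ 57/32, 29/16, 15/8, 2 } => 113/64
step 9: add B to get BBRBBRRRB; options L={ 0, 1, 3/2, 7/4, 113/64 } R={ 57/32, 29/16, 15/8, 2 } => 227/128
step 10: add B to get BBRBBRRRBB; options L={ 0, 1, 3/2, 7/4, 113/64, 227/128 } R={ 57/32, 29/16, 15/8, 2 } => 455/256
step 11: add R to get BBRBBRRRBBR; options L={ 0, 1, 3/2, 7/4, 113/64, 227/128 } R={ 455/256, 57/32, 29/16, 15/8, 2 } => 909/512
step 12: add R to get BBRBBRRRBBRR; options L={ 0, 1, 3/2, 7/4, 113/64, 227/128 } R={ 909/512, 455/256, 57/32, 29/16, 15/8, 2 } => 1817/1024
step 13: add R to get BBRBBRRRBBRRR; options L={ 0, 1, 3/2, 7/4, 113/64, 227/128 } R={ 1817/1024, 909/512, 455/256, 57/32, 29/16, 15/8, 2 } => 3633/2048

3633/2048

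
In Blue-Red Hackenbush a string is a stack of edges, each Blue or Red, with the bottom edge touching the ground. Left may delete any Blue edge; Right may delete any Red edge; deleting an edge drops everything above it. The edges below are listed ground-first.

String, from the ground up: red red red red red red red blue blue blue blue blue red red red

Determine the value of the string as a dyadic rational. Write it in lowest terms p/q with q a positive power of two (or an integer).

v_1 [r]  L=[·]  R=[0]  -> -1
v_2 [rr]  L=[·]  R=[-1,0]  -> -2
v_3 [rrr]  L=[·]  R=[-2,-1,0]  -> -3
v_4 [rrrr]  L=[·]  R=[-3,-2,-1,0]  -> -4
v_5 [rrrrr]  L=[·]  R=[-4,-3,-2,-1,0]  -> -5
v_6 [rrrrrr]  L=[·]  R=[-5,-4,-3,-2,-1,0]  -> -6
v_7 [rrrrrrr]  L=[·]  R=[-6,-5,-4,-3,-2,-1,0]  -> -7
v_8 [rrrrrrrb]  L=[-7]  R=[-6,-5,-4,-3,-2,-1,0]  -> -13/2
v_9 [rrrrrrrbb]  L=[-7,-13/2]  R=[-6,-5,-4,-3,-2,-1,0]  -> -25/4
v_10 [rrrrrrrbbb]  L=[-7,-13/2,-25/4]  R=[-6,-5,-4,-3,-2,-1,0]  -> -49/8
v_11 [rrrrrrrbbbb]  L=[-7,-13/2,-25/4,-49/8]  R=[-6,-5,-4,-3,-2,-1,0]  -> -97/16
v_12 [rrrrrrrbbbbb]  L=[-7,-13/2,-25/4,-49/8,-97/16]  R=[-6,-5,-4,-3,-2,-1,0]  -> -193/32
v_13 [rrrrrrrbbbbbr]  L=[-7,-13/2,-25/4,-49/8,-97/16]  R=[-193/32,-6,-5,-4,-3,-2,-1,0]  -> -387/64
v_14 [rrrrrrrbbbbbrr]  L=[-7,-13/2,-25/4,-49/8,-97/16]  R=[-387/64,-193/32,-6,-5,-4,-3,-2,-1,0]  -> -775/128
v_15 [rrrrrrrbbbbbrrr]  L=[-7,-13/2,-25/4,-49/8,-97/16]  R=[-775/128,-387/64,-193/32,-6,-5,-4,-3,-2,-1,0]  -> -1551/256

-1551/256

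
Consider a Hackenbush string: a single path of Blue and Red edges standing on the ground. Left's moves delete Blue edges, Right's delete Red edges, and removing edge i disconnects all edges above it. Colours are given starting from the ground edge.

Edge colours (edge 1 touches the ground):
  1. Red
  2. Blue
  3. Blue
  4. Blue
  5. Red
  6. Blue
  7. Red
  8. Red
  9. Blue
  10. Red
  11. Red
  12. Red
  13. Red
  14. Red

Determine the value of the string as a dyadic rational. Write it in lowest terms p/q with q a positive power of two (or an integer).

Recurse on prefixes of the 14-edge string Red Blue Blue Blue Red Blue Red Red Blue Red Red Red Red Red:
edge 1 of 14 (Red): { ∅ | 0 } so -1
edge 2 of 14 (Blue): { -1 | 0 } so -1/2
edge 3 of 14 (Blue): { -1,-1/2 | 0 } so -1/4
edge 4 of 14 (Blue): { -1,-1/2,-1/4 | 0 } so -1/8
edge 5 of 14 (Red): { -1,-1/2,-1/4 | -1/8,0 } so -3/16
edge 6 of 14 (Blue): { -1,-1/2,-1/4,-3/16 | -1/8,0 } so -5/32
edge 7 of 14 (Red): { -1,-1/2,-1/4,-3/16 | -5/32,-1/8,0 } so -11/64
edge 8 of 14 (Red): { -1,-1/2,-1/4,-3/16 | -11/64,-5/32,-1/8,0 } so -23/128
edge 9 of 14 (Blue): { -1,-1/2,-1/4,-3/16,-23/128 | -11/64,-5/32,-1/8,0 } so -45/256
edge 10 of 14 (Red): { -1,-1/2,-1/4,-3/16,-23/128 | -45/256,-11/64,-5/32,-1/8,0 } so -91/512
edge 11 of 14 (Red): { -1,-1/2,-1/4,-3/16,-23/128 | -91/512,-45/256,-11/64,-5/32,-1/8,0 } so -183/1024
edge 12 of 14 (Red): { -1,-1/2,-1/4,-3/16,-23/128 | -183/1024,-91/512,-45/256,-11/64,-5/32,-1/8,0 } so -367/2048
edge 13 of 14 (Red): { -1,-1/2,-1/4,-3/16,-23/128 | -367/2048,-183/1024,-91/512,-45/256,-11/64,-5/32,-1/8,0 } so -735/4096
edge 14 of 14 (Red): { -1,-1/2,-1/4,-3/16,-23/128 | -735/4096,-367/2048,-183/1024,-91/512,-45/256,-11/64,-5/32,-1/8,0 } so -1471/8192

-1471/8192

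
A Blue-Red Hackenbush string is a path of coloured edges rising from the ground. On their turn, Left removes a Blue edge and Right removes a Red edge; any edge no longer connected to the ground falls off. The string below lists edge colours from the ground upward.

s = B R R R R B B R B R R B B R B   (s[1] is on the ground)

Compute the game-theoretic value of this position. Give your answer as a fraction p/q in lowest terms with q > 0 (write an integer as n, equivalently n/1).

1691/16384

Recurse on prefixes of the 15-edge string B R R R R B B R B R R B B R B:
value(B) = { 0 |  } ⇒ 1
value(BR) = { 0 | 1 } ⇒ 1/2
value(BRR) = { 0 | 1/2; 1 } ⇒ 1/4
value(BRRR) = { 0 | 1/4; 1/2; 1 } ⇒ 1/8
value(BRRRR) = { 0 | 1/8; 1/4; 1/2; 1 } ⇒ 1/16
value(BRRRRB) = { 0; 1/16 | 1/8; 1/4; 1/2; 1 } ⇒ 3/32
value(BRRRRBB) = { 0; 1/16; 3/32 | 1/8; 1/4; 1/2; 1 } ⇒ 7/64
value(BRRRRBBR) = { 0; 1/16; 3/32 | 7/64; 1/8; 1/4; 1/2; 1 } ⇒ 13/128
value(BRRRRBBRB) = { 0; 1/16; 3/32; 13/128 | 7/64; 1/8; 1/4; 1/2; 1 } ⇒ 27/256
value(BRRRRBBRBR) = { 0; 1/16; 3/32; 13/128 | 27/256; 7/64; 1/8; 1/4; 1/2; 1 } ⇒ 53/512
value(BRRRRBBRBRR) = { 0; 1/16; 3/32; 13/128 | 53/512; 27/256; 7/64; 1/8; 1/4; 1/2; 1 } ⇒ 105/1024
value(BRRRRBBRBRRB) = { 0; 1/16; 3/32; 13/128; 105/1024 | 53/512; 27/256; 7/64; 1/8; 1/4; 1/2; 1 } ⇒ 211/2048
value(BRRRRBBRBRRBB) = { 0; 1/16; 3/32; 13/128; 105/1024; 211/2048 | 53/512; 27/256; 7/64; 1/8; 1/4; 1/2; 1 } ⇒ 423/4096
value(BRRRRBBRBRRBBR) = { 0; 1/16; 3/32; 13/128; 105/1024; 211/2048 | 423/4096; 53/512; 27/256; 7/64; 1/8; 1/4; 1/2; 1 } ⇒ 845/8192
value(BRRRRBBRBRRBBRB) = { 0; 1/16; 3/32; 13/128; 105/1024; 211/2048; 845/8192 | 423/4096; 53/512; 27/256; 7/64; 1/8; 1/4; 1/2; 1 } ⇒ 1691/16384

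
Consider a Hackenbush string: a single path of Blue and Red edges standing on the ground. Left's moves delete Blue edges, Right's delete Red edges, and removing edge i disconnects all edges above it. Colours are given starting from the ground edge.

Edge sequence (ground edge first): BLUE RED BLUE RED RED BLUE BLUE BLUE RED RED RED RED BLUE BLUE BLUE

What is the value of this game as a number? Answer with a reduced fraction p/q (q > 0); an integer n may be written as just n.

9999/16384

Recurse on prefixes of the 15-edge string BLUE RED BLUE RED RED BLUE BLUE BLUE RED RED RED RED BLUE BLUE BLUE:
1 of 15 · B · max L 0 · min R +∞ → 1
2 of 15 · BR · max L 0 · min R 1 → 1/2
3 of 15 · BRB · max L 1/2 · min R 1 → 3/4
4 of 15 · BRBR · max L 1/2 · min R 3/4 → 5/8
5 of 15 · BRBRR · max L 1/2 · min R 5/8 → 9/16
6 of 15 · BRBRRB · max L 9/16 · min R 5/8 → 19/32
7 of 15 · BRBRRBB · max L 19/32 · min R 5/8 → 39/64
8 of 15 · BRBRRBBB · max L 39/64 · min R 5/8 → 79/128
9 of 15 · BRBRRBBBR · max L 39/64 · min R 79/128 → 157/256
10 of 15 · BRBRRBBBRR · max L 39/64 · min R 157/256 → 313/512
11 of 15 · BRBRRBBBRRR · max L 39/64 · min R 313/512 → 625/1024
12 of 15 · BRBRRBBBRRRR · max L 39/64 · min R 625/1024 → 1249/2048
13 of 15 · BRBRRBBBRRRRB · max L 1249/2048 · min R 625/1024 → 2499/4096
14 of 15 · BRBRRBBBRRRRBB · max L 2499/4096 · min R 625/1024 → 4999/8192
15 of 15 · BRBRRBBBRRRRBBB · max L 4999/8192 · min R 625/1024 → 9999/16384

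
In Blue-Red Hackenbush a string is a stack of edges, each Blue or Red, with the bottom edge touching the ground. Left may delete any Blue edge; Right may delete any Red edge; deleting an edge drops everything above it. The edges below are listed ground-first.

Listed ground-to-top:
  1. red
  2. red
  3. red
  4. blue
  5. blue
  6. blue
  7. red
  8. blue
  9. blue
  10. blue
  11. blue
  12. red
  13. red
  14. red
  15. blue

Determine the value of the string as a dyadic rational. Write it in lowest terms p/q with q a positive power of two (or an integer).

-8733/4096

Recurse on prefixes of the 15-edge string red red red blue blue blue red blue blue blue blue red red red blue:
value(r) = { — | 0 } = -1
value(rr) = { — | -1; 0 } = -2
value(rrr) = { — | -2; -1; 0 } = -3
value(rrrb) = { -3 | -2; -1; 0 } = -5/2
value(rrrbb) = { -3; -5/2 | -2; -1; 0 } = -9/4
value(rrrbbb) = { -3; -5/2; -9/4 | -2; -1; 0 } = -17/8
value(rrrbbbr) = { -3; -5/2; -9/4 | -17/8; -2; -1; 0 } = -35/16
value(rrrbbbrb) = { -3; -5/2; -9/4; -35/16 | -17/8; -2; -1; 0 } = -69/32
value(rrrbbbrbb) = { -3; -5/2; -9/4; -35/16; -69/32 | -17/8; -2; -1; 0 } = -137/64
value(rrrbbbrbbb) = { -3; -5/2; -9/4; -35/16; -69/32; -137/64 | -17/8; -2; -1; 0 } = -273/128
value(rrrbbbrbbbb) = { -3; -5/2; -9/4; -35/16; -69/32; -137/64; -273/128 | -17/8; -2; -1; 0 } = -545/256
value(rrrbbbrbbbbr) = { -3; -5/2; -9/4; -35/16; -69/32; -137/64; -273/128 | -545/256; -17/8; -2; -1; 0 } = -1091/512
value(rrrbbbrbbbbrr) = { -3; -5/2; -9/4; -35/16; -69/32; -137/64; -273/128 | -1091/512; -545/256; -17/8; -2; -1; 0 } = -2183/1024
value(rrrbbbrbbbbrrr) = { -3; -5/2; -9/4; -35/16; -69/32; -137/64; -273/128 | -2183/1024; -1091/512; -545/256; -17/8; -2; -1; 0 } = -4367/2048
value(rrrbbbrbbbbrrrb) = { -3; -5/2; -9/4; -35/16; -69/32; -137/64; -273/128; -4367/2048 | -2183/1024; -1091/512; -545/256; -17/8; -2; -1; 0 } = -8733/4096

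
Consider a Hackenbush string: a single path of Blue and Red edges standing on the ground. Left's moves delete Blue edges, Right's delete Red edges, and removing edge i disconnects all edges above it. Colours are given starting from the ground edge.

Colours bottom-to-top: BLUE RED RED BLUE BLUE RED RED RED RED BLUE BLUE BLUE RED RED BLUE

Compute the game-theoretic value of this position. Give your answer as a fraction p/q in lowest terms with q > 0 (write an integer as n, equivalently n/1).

6259/16384

Recurse on prefixes of the 15-edge string BLUE RED RED BLUE BLUE RED RED RED RED BLUE BLUE BLUE RED RED BLUE:
g_1 [B]  L=[0]  R=[∅]  ⇒ 1
g_2 [BR]  L=[0]  R=[1]  ⇒ 1/2
g_3 [BRR]  L=[0]  R=[1/2 1]  ⇒ 1/4
g_4 [BRRB]  L=[0 1/4]  R=[1/2 1]  ⇒ 3/8
g_5 [BRRBB]  L=[0 1/4 3/8]  R=[1/2 1]  ⇒ 7/16
g_6 [BRRBBR]  L=[0 1/4 3/8]  R=[7/16 1/2 1]  ⇒ 13/32
g_7 [BRRBBRR]  L=[0 1/4 3/8]  R=[13/32 7/16 1/2 1]  ⇒ 25/64
g_8 [BRRBBRRR]  L=[0 1/4 3/8]  R=[25/64 13/32 7/16 1/2 1]  ⇒ 49/128
g_9 [BRRBBRRRR]  L=[0 1/4 3/8]  R=[49/128 25/64 13/32 7/16 1/2 1]  ⇒ 97/256
g_10 [BRRBBRRRRB]  L=[0 1/4 3/8 97/256]  R=[49/128 25/64 13/32 7/16 1/2 1]  ⇒ 195/512
g_11 [BRRBBRRRRBB]  L=[0 1/4 3/8 97/256 195/512]  R=[49/128 25/64 13/32 7/16 1/2 1]  ⇒ 391/1024
g_12 [BRRBBRRRRBBB]  L=[0 1/4 3/8 97/256 195/512 391/1024]  R=[49/128 25/64 13/32 7/16 1/2 1]  ⇒ 783/2048
g_13 [BRRBBRRRRBBBR]  L=[0 1/4 3/8 97/256 195/512 391/1024]  R=[783/2048 49/128 25/64 13/32 7/16 1/2 1]  ⇒ 1565/4096
g_14 [BRRBBRRRRBBBRR]  L=[0 1/4 3/8 97/256 195/512 391/1024]  R=[1565/4096 783/2048 49/128 25/64 13/32 7/16 1/2 1]  ⇒ 3129/8192
g_15 [BRRBBRRRRBBBRRB]  L=[0 1/4 3/8 97/256 195/512 391/1024 3129/8192]  R=[1565/4096 783/2048 49/128 25/64 13/32 7/16 1/2 1]  ⇒ 6259/16384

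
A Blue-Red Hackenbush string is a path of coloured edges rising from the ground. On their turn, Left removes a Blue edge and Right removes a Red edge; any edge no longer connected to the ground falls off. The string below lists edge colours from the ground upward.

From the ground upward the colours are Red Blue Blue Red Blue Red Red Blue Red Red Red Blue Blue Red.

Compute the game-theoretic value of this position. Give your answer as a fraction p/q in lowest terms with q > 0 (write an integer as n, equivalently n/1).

-2931/8192

Prefix values for Red Blue Blue Red Blue Red Red Blue Red Red Red Blue Blue Red via {L|R} + simplicity:
R: Left { none }, Right { 0 } — simplest -1
RB: Left { -1 }, Right { 0 } — simplest -1/2
RBB: Left { -1 -1/2 }, Right { 0 } — simplest -1/4
RBBR: Left { -1 -1/2 }, Right { -1/4 0 } — simplest -3/8
RBBRB: Left { -1 -1/2 -3/8 }, Right { -1/4 0 } — simplest -5/16
RBBRBR: Left { -1 -1/2 -3/8 }, Right { -5/16 -1/4 0 } — simplest -11/32
RBBRBRR: Left { -1 -1/2 -3/8 }, Right { -11/32 -5/16 -1/4 0 } — simplest -23/64
RBBRBRRB: Left { -1 -1/2 -3/8 -23/64 }, Right { -11/32 -5/16 -1/4 0 } — simplest -45/128
RBBRBRRBR: Left { -1 -1/2 -3/8 -23/64 }, Right { -45/128 -11/32 -5/16 -1/4 0 } — simplest -91/256
RBBRBRRBRR: Left { -1 -1/2 -3/8 -23/64 }, Right { -91/256 -45/128 -11/32 -5/16 -1/4 0 } — simplest -183/512
RBBRBRRBRRR: Left { -1 -1/2 -3/8 -23/64 }, Right { -183/512 -91/256 -45/128 -11/32 -5/16 -1/4 0 } — simplest -367/1024
RBBRBRRBRRRB: Left { -1 -1/2 -3/8 -23/64 -367/1024 }, Right { -183/512 -91/256 -45/128 -11/32 -5/16 -1/4 0 } — simplest -733/2048
RBBRBRRBRRRBB: Left { -1 -1/2 -3/8 -23/64 -367/1024 -733/2048 }, Right { -183/512 -91/256 -45/128 -11/32 -5/16 -1/4 0 } — simplest -1465/4096
RBBRBRRBRRRBBR: Left { -1 -1/2 -3/8 -23/64 -367/1024 -733/2048 }, Right { -1465/4096 -183/512 -91/256 -45/128 -11/32 -5/16 -1/4 0 } — simplest -2931/8192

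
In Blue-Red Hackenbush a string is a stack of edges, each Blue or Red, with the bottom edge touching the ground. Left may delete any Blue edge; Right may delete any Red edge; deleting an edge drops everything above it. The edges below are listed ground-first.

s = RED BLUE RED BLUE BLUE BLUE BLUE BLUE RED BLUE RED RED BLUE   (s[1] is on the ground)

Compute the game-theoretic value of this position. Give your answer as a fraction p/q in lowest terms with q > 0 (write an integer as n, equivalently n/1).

-2093/4096

Prefix values for RED BLUE RED BLUE BLUE BLUE BLUE BLUE RED BLUE RED RED BLUE via {L|R} + simplicity:
step 1: add RED to get R; options L={  } R={ 0 } = -1
step 2: add BLUE to get RB; options L={ -1 } R={ 0 } = -1/2
step 3: add RED to get RBR; options L={ -1 } R={ -1/2, 0 } = -3/4
step 4: add BLUE to get RBRB; options L={ -1, -3/4 } R={ -1/2, 0 } = -5/8
step 5: add BLUE to get RBRBB; options L={ -1, -3/4, -5/8 } R={ -1/2, 0 } = -9/16
step 6: add BLUE to get RBRBBB; options L={ -1, -3/4, -5/8, -9/16 } R={ -1/2, 0 } = -17/32
step 7: add BLUE to get RBRBBBB; options L={ -1, -3/4, -5/8, -9/16, -17/32 } R={ -1/2, 0 } = -33/64
step 8: add BLUE to get RBRBBBBB; options L={ -1, -3/4, -5/8, -9/16, -17/32, -33/64 } R={ -1/2, 0 } = -65/128
step 9: add RED to get RBRBBBBBR; options L={ -1, -3/4, -5/8, -9/16, -17/32, -33/64 } R={ -65/128, -1/2, 0 } = -131/256
step 10: add BLUE to get RBRBBBBBRB; options L={ -1, -3/4, -5/8, -9/16, -17/32, -33/64, -131/256 } R={ -65/128, -1/2, 0 } = -261/512
step 11: add RED to get RBRBBBBBRBR; options L={ -1, -3/4, -5/8, -9/16, -17/32, -33/64, -131/256 } R={ -261/512, -65/128, -1/2, 0 } = -523/1024
step 12: add RED to get RBRBBBBBRBRR; options L={ -1, -3/4, -5/8, -9/16, -17/32, -33/64, -131/256 } R={ -523/1024, -261/512, -65/128, -1/2, 0 } = -1047/2048
step 13: add BLUE to get RBRBBBBBRBRRB; options L={ -1, -3/4, -5/8, -9/16, -17/32, -33/64, -131/256, -1047/2048 } R={ -523/1024, -261/512, -65/128, -1/2, 0 } = -2093/4096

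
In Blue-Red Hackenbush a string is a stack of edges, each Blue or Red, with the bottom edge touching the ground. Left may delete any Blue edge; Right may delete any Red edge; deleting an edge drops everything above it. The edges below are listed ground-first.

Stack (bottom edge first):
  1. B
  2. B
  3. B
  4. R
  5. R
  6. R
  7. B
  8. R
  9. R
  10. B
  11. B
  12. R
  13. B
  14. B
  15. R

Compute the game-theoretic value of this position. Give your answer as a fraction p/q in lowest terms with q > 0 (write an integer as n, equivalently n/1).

Prefix values for B B B R R R B R R B B R B B R via {L|R} + simplicity:
1 of 15 · B · max L 0 · min R +∞ so 1
2 of 15 · BB · max L 1 · min R +∞ so 2
3 of 15 · BBB · max L 2 · min R +∞ so 3
4 of 15 · BBBR · max L 2 · min R 3 so 5/2
5 of 15 · BBBRR · max L 2 · min R 5/2 so 9/4
6 of 15 · BBBRRR · max L 2 · min R 9/4 so 17/8
7 of 15 · BBBRRRB · max L 17/8 · min R 9/4 so 35/16
8 of 15 · BBBRRRBR · max L 17/8 · min R 35/16 so 69/32
9 of 15 · BBBRRRBRR · max L 17/8 · min R 69/32 so 137/64
10 of 15 · BBBRRRBRRB · max L 137/64 · min R 69/32 so 275/128
11 of 15 · BBBRRRBRRBB · max L 275/128 · min R 69/32 so 551/256
12 of 15 · BBBRRRBRRBBR · max L 275/128 · min R 551/256 so 1101/512
13 of 15 · BBBRRRBRRBBRB · max L 1101/512 · min R 551/256 so 2203/1024
14 of 15 · BBBRRRBRRBBRBB · max L 2203/1024 · min R 551/256 so 4407/2048
15 of 15 · BBBRRRBRRBBRBBR · max L 2203/1024 · min R 4407/2048 so 8813/4096

8813/4096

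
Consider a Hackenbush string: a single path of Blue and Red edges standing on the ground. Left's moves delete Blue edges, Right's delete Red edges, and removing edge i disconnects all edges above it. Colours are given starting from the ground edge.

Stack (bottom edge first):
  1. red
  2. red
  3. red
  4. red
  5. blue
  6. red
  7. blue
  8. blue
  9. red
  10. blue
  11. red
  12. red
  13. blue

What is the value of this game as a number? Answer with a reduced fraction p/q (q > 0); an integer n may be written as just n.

edge 1 of 13 (red): { none | 0 } = -1
edge 2 of 13 (red): { none | -1, 0 } = -2
edge 3 of 13 (red): { none | -2, -1, 0 } = -3
edge 4 of 13 (red): { none | -3, -2, -1, 0 } = -4
edge 5 of 13 (blue): { -4 | -3, -2, -1, 0 } = -7/2
edge 6 of 13 (red): { -4 | -7/2, -3, -2, -1, 0 } = -15/4
edge 7 of 13 (blue): { -4, -15/4 | -7/2, -3, -2, -1, 0 } = -29/8
edge 8 of 13 (blue): { -4, -15/4, -29/8 | -7/2, -3, -2, -1, 0 } = -57/16
edge 9 of 13 (red): { -4, -15/4, -29/8 | -57/16, -7/2, -3, -2, -1, 0 } = -115/32
edge 10 of 13 (blue): { -4, -15/4, -29/8, -115/32 | -57/16, -7/2, -3, -2, -1, 0 } = -229/64
edge 11 of 13 (red): { -4, -15/4, -29/8, -115/32 | -229/64, -57/16, -7/2, -3, -2, -1, 0 } = -459/128
edge 12 of 13 (red): { -4, -15/4, -29/8, -115/32 | -459/128, -229/64, -57/16, -7/2, -3, -2, -1, 0 } = -919/256
edge 13 of 13 (blue): { -4, -15/4, -29/8, -115/32, -919/256 | -459/128, -229/64, -57/16, -7/2, -3, -2, -1, 0 } = -1837/512

-1837/512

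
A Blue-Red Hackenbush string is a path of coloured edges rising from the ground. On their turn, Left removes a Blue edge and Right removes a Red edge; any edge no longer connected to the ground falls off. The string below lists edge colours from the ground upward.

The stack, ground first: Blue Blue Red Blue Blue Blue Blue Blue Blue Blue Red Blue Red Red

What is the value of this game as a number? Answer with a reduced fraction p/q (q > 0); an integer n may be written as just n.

8169/4096

edge 1 of 14 (Blue): { 0 |  } -> 1
edge 2 of 14 (Blue): { 0; 1 |  } -> 2
edge 3 of 14 (Red): { 0; 1 | 2 } -> 3/2
edge 4 of 14 (Blue): { 0; 1; 3/2 | 2 } -> 7/4
edge 5 of 14 (Blue): { 0; 1; 3/2; 7/4 | 2 } -> 15/8
edge 6 of 14 (Blue): { 0; 1; 3/2; 7/4; 15/8 | 2 } -> 31/16
edge 7 of 14 (Blue): { 0; 1; 3/2; 7/4; 15/8; 31/16 | 2 } -> 63/32
edge 8 of 14 (Blue): { 0; 1; 3/2; 7/4; 15/8; 31/16; 63/32 | 2 } -> 127/64
edge 9 of 14 (Blue): { 0; 1; 3/2; 7/4; 15/8; 31/16; 63/32; 127/64 | 2 } -> 255/128
edge 10 of 14 (Blue): { 0; 1; 3/2; 7/4; 15/8; 31/16; 63/32; 127/64; 255/128 | 2 } -> 511/256
edge 11 of 14 (Red): { 0; 1; 3/2; 7/4; 15/8; 31/16; 63/32; 127/64; 255/128 | 511/256; 2 } -> 1021/512
edge 12 of 14 (Blue): { 0; 1; 3/2; 7/4; 15/8; 31/16; 63/32; 127/64; 255/128; 1021/512 | 511/256; 2 } -> 2043/1024
edge 13 of 14 (Red): { 0; 1; 3/2; 7/4; 15/8; 31/16; 63/32; 127/64; 255/128; 1021/512 | 2043/1024; 511/256; 2 } -> 4085/2048
edge 14 of 14 (Red): { 0; 1; 3/2; 7/4; 15/8; 31/16; 63/32; 127/64; 255/128; 1021/512 | 4085/2048; 2043/1024; 511/256; 2 } -> 8169/4096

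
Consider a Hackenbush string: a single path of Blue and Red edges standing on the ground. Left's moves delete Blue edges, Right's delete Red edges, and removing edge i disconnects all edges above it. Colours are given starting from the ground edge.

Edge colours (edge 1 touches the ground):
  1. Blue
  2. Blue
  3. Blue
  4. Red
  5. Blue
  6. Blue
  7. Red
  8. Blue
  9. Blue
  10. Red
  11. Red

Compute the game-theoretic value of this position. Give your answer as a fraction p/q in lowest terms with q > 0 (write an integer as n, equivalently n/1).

B: Left { 0 }, Right {  } gives simplest 1
BB: Left { 0,1 }, Right {  } gives simplest 2
BBB: Left { 0,1,2 }, Right {  } gives simplest 3
BBBR: Left { 0,1,2 }, Right { 3 } gives simplest 5/2
BBBRB: Left { 0,1,2,5/2 }, Right { 3 } gives simplest 11/4
BBBRBB: Left { 0,1,2,5/2,11/4 }, Right { 3 } gives simplest 23/8
BBBRBBR: Left { 0,1,2,5/2,11/4 }, Right { 23/8,3 } gives simplest 45/16
BBBRBBRB: Left { 0,1,2,5/2,11/4,45/16 }, Right { 23/8,3 } gives simplest 91/32
BBBRBBRBB: Left { 0,1,2,5/2,11/4,45/16,91/32 }, Right { 23/8,3 } gives simplest 183/64
BBBRBBRBBR: Left { 0,1,2,5/2,11/4,45/16,91/32 }, Right { 183/64,23/8,3 } gives simplest 365/128
BBBRBBRBBRR: Left { 0,1,2,5/2,11/4,45/16,91/32 }, Right { 365/128,183/64,23/8,3 } gives simplest 729/256

729/256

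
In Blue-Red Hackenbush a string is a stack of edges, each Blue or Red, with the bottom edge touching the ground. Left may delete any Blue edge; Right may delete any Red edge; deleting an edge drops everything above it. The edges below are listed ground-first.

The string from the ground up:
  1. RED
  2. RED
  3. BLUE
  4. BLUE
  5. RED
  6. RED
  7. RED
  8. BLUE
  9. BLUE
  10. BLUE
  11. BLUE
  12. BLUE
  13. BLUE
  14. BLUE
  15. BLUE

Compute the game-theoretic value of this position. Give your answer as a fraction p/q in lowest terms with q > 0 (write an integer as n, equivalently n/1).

value_1 [R]  L=[]  R=[0]  gives -1
value_2 [RR]  L=[]  R=[-1, 0]  gives -2
value_3 [RRB]  L=[-2]  R=[-1, 0]  gives -3/2
value_4 [RRBB]  L=[-2, -3/2]  R=[-1, 0]  gives -5/4
value_5 [RRBBR]  L=[-2, -3/2]  R=[-5/4, -1, 0]  gives -11/8
value_6 [RRBBRR]  L=[-2, -3/2]  R=[-11/8, -5/4, -1, 0]  gives -23/16
value_7 [RRBBRRR]  L=[-2, -3/2]  R=[-23/16, -11/8, -5/4, -1, 0]  gives -47/32
value_8 [RRBBRRRB]  L=[-2, -3/2, -47/32]  R=[-23/16, -11/8, -5/4, -1, 0]  gives -93/64
value_9 [RRBBRRRBB]  L=[-2, -3/2, -47/32, -93/64]  R=[-23/16, -11/8, -5/4, -1, 0]  gives -185/128
value_10 [RRBBRRRBBB]  L=[-2, -3/2, -47/32, -93/64, -185/128]  R=[-23/16, -11/8, -5/4, -1, 0]  gives -369/256
value_11 [RRBBRRRBBBB]  L=[-2, -3/2, -47/32, -93/64, -185/128, -369/256]  R=[-23/16, -11/8, -5/4, -1, 0]  gives -737/512
value_12 [RRBBRRRBBBBB]  L=[-2, -3/2, -47/32, -93/64, -185/128, -369/256, -737/512]  R=[-23/16, -11/8, -5/4, -1, 0]  gives -1473/1024
value_13 [RRBBRRRBBBBBB]  L=[-2, -3/2, -47/32, -93/64, -185/128, -369/256, -737/512, -1473/1024]  R=[-23/16, -11/8, -5/4, -1, 0]  gives -2945/2048
value_14 [RRBBRRRBBBBBBB]  L=[-2, -3/2, -47/32, -93/64, -185/128, -369/256, -737/512, -1473/1024, -2945/2048]  R=[-23/16, -11/8, -5/4, -1, 0]  gives -5889/4096
value_15 [RRBBRRRBBBBBBBB]  L=[-2, -3/2, -47/32, -93/64, -185/128, -369/256, -737/512, -1473/1024, -2945/2048, -5889/4096]  R=[-23/16, -11/8, -5/4, -1, 0]  gives -11777/8192

-11777/8192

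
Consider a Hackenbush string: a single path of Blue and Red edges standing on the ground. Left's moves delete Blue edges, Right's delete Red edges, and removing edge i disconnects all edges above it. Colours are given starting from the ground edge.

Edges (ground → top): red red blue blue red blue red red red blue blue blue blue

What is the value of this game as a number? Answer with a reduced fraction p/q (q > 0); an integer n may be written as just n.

-2785/2048

G(r) = { · | 0 } => -1
G(rr) = { · | -1; 0 } => -2
G(rrb) = { -2 | -1; 0 } => -3/2
G(rrbb) = { -2; -3/2 | -1; 0 } => -5/4
G(rrbbr) = { -2; -3/2 | -5/4; -1; 0 } => -11/8
G(rrbbrb) = { -2; -3/2; -11/8 | -5/4; -1; 0 } => -21/16
G(rrbbrbr) = { -2; -3/2; -11/8 | -21/16; -5/4; -1; 0 } => -43/32
G(rrbbrbrr) = { -2; -3/2; -11/8 | -43/32; -21/16; -5/4; -1; 0 } => -87/64
G(rrbbrbrrr) = { -2; -3/2; -11/8 | -87/64; -43/32; -21/16; -5/4; -1; 0 } => -175/128
G(rrbbrbrrrb) = { -2; -3/2; -11/8; -175/128 | -87/64; -43/32; -21/16; -5/4; -1; 0 } => -349/256
G(rrbbrbrrrbb) = { -2; -3/2; -11/8; -175/128; -349/256 | -87/64; -43/32; -21/16; -5/4; -1; 0 } => -697/512
G(rrbbrbrrrbbb) = { -2; -3/2; -11/8; -175/128; -349/256; -697/512 | -87/64; -43/32; -21/16; -5/4; -1; 0 } => -1393/1024
G(rrbbrbrrrbbbb) = { -2; -3/2; -11/8; -175/128; -349/256; -697/512; -1393/1024 | -87/64; -43/32; -21/16; -5/4; -1; 0 } => -2785/2048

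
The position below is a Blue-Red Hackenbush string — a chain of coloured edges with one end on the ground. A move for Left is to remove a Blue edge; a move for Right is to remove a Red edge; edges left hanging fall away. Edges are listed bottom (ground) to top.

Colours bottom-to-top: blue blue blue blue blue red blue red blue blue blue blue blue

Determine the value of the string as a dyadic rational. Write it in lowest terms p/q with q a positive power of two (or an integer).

Prefix values for blue blue blue blue blue red blue red blue blue blue blue blue via {L|R} + simplicity:
value(b) = { 0 |  } => 1
value(bb) = { 0, 1 |  } => 2
value(bbb) = { 0, 1, 2 |  } => 3
value(bbbb) = { 0, 1, 2, 3 |  } => 4
value(bbbbb) = { 0, 1, 2, 3, 4 |  } => 5
value(bbbbbr) = { 0, 1, 2, 3, 4 | 5 } => 9/2
value(bbbbbrb) = { 0, 1, 2, 3, 4, 9/2 | 5 } => 19/4
value(bbbbbrbr) = { 0, 1, 2, 3, 4, 9/2 | 19/4, 5 } => 37/8
value(bbbbbrbrb) = { 0, 1, 2, 3, 4, 9/2, 37/8 | 19/4, 5 } => 75/16
value(bbbbbrbrbb) = { 0, 1, 2, 3, 4, 9/2, 37/8, 75/16 | 19/4, 5 } => 151/32
value(bbbbbrbrbbb) = { 0, 1, 2, 3, 4, 9/2, 37/8, 75/16, 151/32 | 19/4, 5 } => 303/64
value(bbbbbrbrbbbb) = { 0, 1, 2, 3, 4, 9/2, 37/8, 75/16, 151/32, 303/64 | 19/4, 5 } => 607/128
value(bbbbbrbrbbbbb) = { 0, 1, 2, 3, 4, 9/2, 37/8, 75/16, 151/32, 303/64, 607/128 | 19/4, 5 } => 1215/256

1215/256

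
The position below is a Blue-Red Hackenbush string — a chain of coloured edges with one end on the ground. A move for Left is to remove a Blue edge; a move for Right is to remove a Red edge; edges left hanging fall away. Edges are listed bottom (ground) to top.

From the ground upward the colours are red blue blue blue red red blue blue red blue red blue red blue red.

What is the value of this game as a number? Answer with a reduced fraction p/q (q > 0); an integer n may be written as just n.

step 1: add red to get r; options L={  } R={ 0 } gives -1
step 2: add blue to get rb; options L={ -1 } R={ 0 } gives -1/2
step 3: add blue to get rbb; options L={ -1, -1/2 } R={ 0 } gives -1/4
step 4: add blue to get rbbb; options L={ -1, -1/2, -1/4 } R={ 0 } gives -1/8
step 5: add red to get rbbbr; options L={ -1, -1/2, -1/4 } R={ -1/8, 0 } gives -3/16
step 6: add red to get rbbbrr; options L={ -1, -1/2, -1/4 } R={ -3/16, -1/8, 0 } gives -7/32
step 7: add blue to get rbbbrrb; options L={ -1, -1/2, -1/4, -7/32 } R={ -3/16, -1/8, 0 } gives -13/64
step 8: add blue to get rbbbrrbb; options L={ -1, -1/2, -1/4, -7/32, -13/64 } R={ -3/16, -1/8, 0 } gives -25/128
step 9: add red to get rbbbrrbbr; options L={ -1, -1/2, -1/4, -7/32, -13/64 } R={ -25/128, -3/16, -1/8, 0 } gives -51/256
step 10: add blue to get rbbbrrbbrb; options L={ -1, -1/2, -1/4, -7/32, -13/64, -51/256 } R={ -25/128, -3/16, -1/8, 0 } gives -101/512
step 11: add red to get rbbbrrbbrbr; options L={ -1, -1/2, -1/4, -7/32, -13/64, -51/256 } R={ -101/512, -25/128, -3/16, -1/8, 0 } gives -203/1024
step 12: add blue to get rbbbrrbbrbrb; options L={ -1, -1/2, -1/4, -7/32, -13/64, -51/256, -203/1024 } R={ -101/512, -25/128, -3/16, -1/8, 0 } gives -405/2048
step 13: add red to get rbbbrrbbrbrbr; options L={ -1, -1/2, -1/4, -7/32, -13/64, -51/256, -203/1024 } R={ -405/2048, -101/512, -25/128, -3/16, -1/8, 0 } gives -811/4096
step 14: add blue to get rbbbrrbbrbrbrb; options L={ -1, -1/2, -1/4, -7/32, -13/64, -51/256, -203/1024, -811/4096 } R={ -405/2048, -101/512, -25/128, -3/16, -1/8, 0 } gives -1621/8192
step 15: add red to get rbbbrrbbrbrbrbr; options L={ -1, -1/2, -1/4, -7/32, -13/64, -51/256, -203/1024, -811/4096 } R={ -1621/8192, -405/2048, -101/512, -25/128, -3/16, -1/8, 0 } gives -3243/16384

-3243/16384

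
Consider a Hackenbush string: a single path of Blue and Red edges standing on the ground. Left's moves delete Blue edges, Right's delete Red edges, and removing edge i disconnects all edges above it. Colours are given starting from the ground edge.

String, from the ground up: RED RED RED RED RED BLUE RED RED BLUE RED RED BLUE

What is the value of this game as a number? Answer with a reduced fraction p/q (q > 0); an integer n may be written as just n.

-621/128

R: Left { (no moves) }, Right { 0 } — simplest -1
RR: Left { (no moves) }, Right { -1; 0 } — simplest -2
RRR: Left { (no moves) }, Right { -2; -1; 0 } — simplest -3
RRRR: Left { (no moves) }, Right { -3; -2; -1; 0 } — simplest -4
RRRRR: Left { (no moves) }, Right { -4; -3; -2; -1; 0 } — simplest -5
RRRRRB: Left { -5 }, Right { -4; -3; -2; -1; 0 } — simplest -9/2
RRRRRBR: Left { -5 }, Right { -9/2; -4; -3; -2; -1; 0 } — simplest -19/4
RRRRRBRR: Left { -5 }, Right { -19/4; -9/2; -4; -3; -2; -1; 0 } — simplest -39/8
RRRRRBRRB: Left { -5; -39/8 }, Right { -19/4; -9/2; -4; -3; -2; -1; 0 } — simplest -77/16
RRRRRBRRBR: Left { -5; -39/8 }, Right { -77/16; -19/4; -9/2; -4; -3; -2; -1; 0 } — simplest -155/32
RRRRRBRRBRR: Left { -5; -39/8 }, Right { -155/32; -77/16; -19/4; -9/2; -4; -3; -2; -1; 0 } — simplest -311/64
RRRRRBRRBRRB: Left { -5; -39/8; -311/64 }, Right { -155/32; -77/16; -19/4; -9/2; -4; -3; -2; -1; 0 } — simplest -621/128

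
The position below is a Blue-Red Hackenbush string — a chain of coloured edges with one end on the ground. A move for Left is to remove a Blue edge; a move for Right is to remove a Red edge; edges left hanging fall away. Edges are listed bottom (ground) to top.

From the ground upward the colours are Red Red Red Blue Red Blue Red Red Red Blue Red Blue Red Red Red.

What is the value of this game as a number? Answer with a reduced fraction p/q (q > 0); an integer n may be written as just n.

Build g(s[:k]) for k = 1..15, string s = Red Red Red Blue Red Blue Red Red Red Blue Red Blue Red Red Red.
1 of 15 · R · max L −∞ · min R 0 so -1
2 of 15 · RR · max L −∞ · min R -1 so -2
3 of 15 · RRR · max L −∞ · min R -2 so -3
4 of 15 · RRRB · max L -3 · min R -2 so -5/2
5 of 15 · RRRBR · max L -3 · min R -5/2 so -11/4
6 of 15 · RRRBRB · max L -11/4 · min R -5/2 so -21/8
7 of 15 · RRRBRBR · max L -11/4 · min R -21/8 so -43/16
8 of 15 · RRRBRBRR · max L -11/4 · min R -43/16 so -87/32
9 of 15 · RRRBRBRRR · max L -11/4 · min R -87/32 so -175/64
10 of 15 · RRRBRBRRRB · max L -175/64 · min R -87/32 so -349/128
11 of 15 · RRRBRBRRRBR · max L -175/64 · min R -349/128 so -699/256
12 of 15 · RRRBRBRRRBRB · max L -699/256 · min R -349/128 so -1397/512
13 of 15 · RRRBRBRRRBRBR · max L -699/256 · min R -1397/512 so -2795/1024
14 of 15 · RRRBRBRRRBRBRR · max L -699/256 · min R -2795/1024 so -5591/2048
15 of 15 · RRRBRBRRRBRBRRR · max L -699/256 · min R -5591/2048 so -11183/4096

-11183/4096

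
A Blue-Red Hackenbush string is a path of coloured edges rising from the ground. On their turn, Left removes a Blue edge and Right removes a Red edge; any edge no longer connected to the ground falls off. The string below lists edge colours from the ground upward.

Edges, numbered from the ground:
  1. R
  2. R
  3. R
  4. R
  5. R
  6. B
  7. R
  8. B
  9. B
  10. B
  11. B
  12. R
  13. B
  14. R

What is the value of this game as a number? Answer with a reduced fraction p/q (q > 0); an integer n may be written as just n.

g(R) = { none | 0 } ⇒ -1
g(RR) = { none | -1; 0 } ⇒ -2
g(RRR) = { none | -2; -1; 0 } ⇒ -3
g(RRRR) = { none | -3; -2; -1; 0 } ⇒ -4
g(RRRRR) = { none | -4; -3; -2; -1; 0 } ⇒ -5
g(RRRRRB) = { -5 | -4; -3; -2; -1; 0 } ⇒ -9/2
g(RRRRRBR) = { -5 | -9/2; -4; -3; -2; -1; 0 } ⇒ -19/4
g(RRRRRBRB) = { -5; -19/4 | -9/2; -4; -3; -2; -1; 0 } ⇒ -37/8
g(RRRRRBRBB) = { -5; -19/4; -37/8 | -9/2; -4; -3; -2; -1; 0 } ⇒ -73/16
g(RRRRRBRBBB) = { -5; -19/4; -37/8; -73/16 | -9/2; -4; -3; -2; -1; 0 } ⇒ -145/32
g(RRRRRBRBBBB) = { -5; -19/4; -37/8; -73/16; -145/32 | -9/2; -4; -3; -2; -1; 0 } ⇒ -289/64
g(RRRRRBRBBBBR) = { -5; -19/4; -37/8; -73/16; -145/32 | -289/64; -9/2; -4; -3; -2; -1; 0 } ⇒ -579/128
g(RRRRRBRBBBBRB) = { -5; -19/4; -37/8; -73/16; -145/32; -579/128 | -289/64; -9/2; -4; -3; -2; -1; 0 } ⇒ -1157/256
g(RRRRRBRBBBBRBR) = { -5; -19/4; -37/8; -73/16; -145/32; -579/128 | -1157/256; -289/64; -9/2; -4; -3; -2; -1; 0 } ⇒ -2315/512

-2315/512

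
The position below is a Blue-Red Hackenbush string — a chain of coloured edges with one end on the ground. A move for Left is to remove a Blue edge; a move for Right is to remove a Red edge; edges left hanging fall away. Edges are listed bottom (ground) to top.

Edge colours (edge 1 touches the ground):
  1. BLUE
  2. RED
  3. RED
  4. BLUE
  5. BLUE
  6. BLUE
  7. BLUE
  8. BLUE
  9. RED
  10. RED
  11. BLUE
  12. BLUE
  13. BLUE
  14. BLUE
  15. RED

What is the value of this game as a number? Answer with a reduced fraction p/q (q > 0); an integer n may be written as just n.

B: Left { 0 }, Right { · } ⇒ simplest 1
BR: Left { 0 }, Right { 1 } ⇒ simplest 1/2
BRR: Left { 0 }, Right { 1/2,1 } ⇒ simplest 1/4
BRRB: Left { 0,1/4 }, Right { 1/2,1 } ⇒ simplest 3/8
BRRBB: Left { 0,1/4,3/8 }, Right { 1/2,1 } ⇒ simplest 7/16
BRRBBB: Left { 0,1/4,3/8,7/16 }, Right { 1/2,1 } ⇒ simplest 15/32
BRRBBBB: Left { 0,1/4,3/8,7/16,15/32 }, Right { 1/2,1 } ⇒ simplest 31/64
BRRBBBBB: Left { 0,1/4,3/8,7/16,15/32,31/64 }, Right { 1/2,1 } ⇒ simplest 63/128
BRRBBBBBR: Left { 0,1/4,3/8,7/16,15/32,31/64 }, Right { 63/128,1/2,1 } ⇒ simplest 125/256
BRRBBBBBRR: Left { 0,1/4,3/8,7/16,15/32,31/64 }, Right { 125/256,63/128,1/2,1 } ⇒ simplest 249/512
BRRBBBBBRRB: Left { 0,1/4,3/8,7/16,15/32,31/64,249/512 }, Right { 125/256,63/128,1/2,1 } ⇒ simplest 499/1024
BRRBBBBBRRBB: Left { 0,1/4,3/8,7/16,15/32,31/64,249/512,499/1024 }, Right { 125/256,63/128,1/2,1 } ⇒ simplest 999/2048
BRRBBBBBRRBBB: Left { 0,1/4,3/8,7/16,15/32,31/64,249/512,499/1024,999/2048 }, Right { 125/256,63/128,1/2,1 } ⇒ simplest 1999/4096
BRRBBBBBRRBBBB: Left { 0,1/4,3/8,7/16,15/32,31/64,249/512,499/1024,999/2048,1999/4096 }, Right { 125/256,63/128,1/2,1 } ⇒ simplest 3999/8192
BRRBBBBBRRBBBBR: Left { 0,1/4,3/8,7/16,15/32,31/64,249/512,499/1024,999/2048,1999/4096 }, Right { 3999/8192,125/256,63/128,1/2,1 } ⇒ simplest 7997/16384

7997/16384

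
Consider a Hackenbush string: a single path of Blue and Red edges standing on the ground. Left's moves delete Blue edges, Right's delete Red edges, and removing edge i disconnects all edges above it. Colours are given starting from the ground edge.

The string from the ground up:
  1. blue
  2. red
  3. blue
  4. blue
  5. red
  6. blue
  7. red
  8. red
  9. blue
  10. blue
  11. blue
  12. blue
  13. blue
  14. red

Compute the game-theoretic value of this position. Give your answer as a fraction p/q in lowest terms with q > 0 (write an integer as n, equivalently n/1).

6781/8192

1 of 14 · b · max L 0 · min R +∞ → 1
2 of 14 · br · max L 0 · min R 1 → 1/2
3 of 14 · brb · max L 1/2 · min R 1 → 3/4
4 of 14 · brbb · max L 3/4 · min R 1 → 7/8
5 of 14 · brbbr · max L 3/4 · min R 7/8 → 13/16
6 of 14 · brbbrb · max L 13/16 · min R 7/8 → 27/32
7 of 14 · brbbrbr · max L 13/16 · min R 27/32 → 53/64
8 of 14 · brbbrbrr · max L 13/16 · min R 53/64 → 105/128
9 of 14 · brbbrbrrb · max L 105/128 · min R 53/64 → 211/256
10 of 14 · brbbrbrrbb · max L 211/256 · min R 53/64 → 423/512
11 of 14 · brbbrbrrbbb · max L 423/512 · min R 53/64 → 847/1024
12 of 14 · brbbrbrrbbbb · max L 847/1024 · min R 53/64 → 1695/2048
13 of 14 · brbbrbrrbbbbb · max L 1695/2048 · min R 53/64 → 3391/4096
14 of 14 · brbbrbrrbbbbbr · max L 1695/2048 · min R 3391/4096 → 6781/8192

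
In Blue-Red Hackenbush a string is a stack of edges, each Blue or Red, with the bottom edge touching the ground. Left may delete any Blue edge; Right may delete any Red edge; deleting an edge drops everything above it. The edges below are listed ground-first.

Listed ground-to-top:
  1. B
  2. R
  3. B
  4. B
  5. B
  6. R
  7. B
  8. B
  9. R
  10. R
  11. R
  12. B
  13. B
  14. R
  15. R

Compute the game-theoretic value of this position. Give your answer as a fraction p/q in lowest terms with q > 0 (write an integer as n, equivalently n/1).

step 1: add B to get B; options L={ 0 } R={ · } = 1
step 2: add R to get BR; options L={ 0 } R={ 1 } = 1/2
step 3: add B to get BRB; options L={ 0; 1/2 } R={ 1 } = 3/4
step 4: add B to get BRBB; options L={ 0; 1/2; 3/4 } R={ 1 } = 7/8
step 5: add B to get BRBBB; options L={ 0; 1/2; 3/4; 7/8 } R={ 1 } = 15/16
step 6: add R to get BRBBBR; options L={ 0; 1/2; 3/4; 7/8 } R={ 15/16; 1 } = 29/32
step 7: add B to get BRBBBRB; options L={ 0; 1/2; 3/4; 7/8; 29/32 } R={ 15/16; 1 } = 59/64
step 8: add B to get BRBBBRBB; options L={ 0; 1/2; 3/4; 7/8; 29/32; 59/64 } R={ 15/16; 1 } = 119/128
step 9: add R to get BRBBBRBBR; options L={ 0; 1/2; 3/4; 7/8; 29/32; 59/64 } R={ 119/128; 15/16; 1 } = 237/256
step 10: add R to get BRBBBRBBRR; options L={ 0; 1/2; 3/4; 7/8; 29/32; 59/64 } R={ 237/256; 119/128; 15/16; 1 } = 473/512
step 11: add R to get BRBBBRBBRRR; options L={ 0; 1/2; 3/4; 7/8; 29/32; 59/64 } R={ 473/512; 237/256; 119/128; 15/16; 1 } = 945/1024
step 12: add B to get BRBBBRBBRRRB; options L={ 0; 1/2; 3/4; 7/8; 29/32; 59/64; 945/1024 } R={ 473/512; 237/256; 119/128; 15/16; 1 } = 1891/2048
step 13: add B to get BRBBBRBBRRRBB; options L={ 0; 1/2; 3/4; 7/8; 29/32; 59/64; 945/1024; 1891/2048 } R={ 473/512; 237/256; 119/128; 15/16; 1 } = 3783/4096
step 14: add R to get BRBBBRBBRRRBBR; options L={ 0; 1/2; 3/4; 7/8; 29/32; 59/64; 945/1024; 1891/2048 } R={ 3783/4096; 473/512; 237/256; 119/128; 15/16; 1 } = 7565/8192
step 15: add R to get BRBBBRBBRRRBBRR; options L={ 0; 1/2; 3/4; 7/8; 29/32; 59/64; 945/1024; 1891/2048 } R={ 7565/8192; 3783/4096; 473/512; 237/256; 119/128; 15/16; 1 } = 15129/16384

15129/16384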